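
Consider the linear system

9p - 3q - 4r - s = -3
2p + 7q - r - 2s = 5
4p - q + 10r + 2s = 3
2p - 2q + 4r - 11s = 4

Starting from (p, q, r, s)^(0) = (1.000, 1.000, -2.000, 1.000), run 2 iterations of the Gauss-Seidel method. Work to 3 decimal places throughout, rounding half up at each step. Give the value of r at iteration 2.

Iteration 1:
  p = (-3 - (-3)·1.000 - (-4)·-2.000 - (-1)·1.000) / (9) = -0.778
  q = (5 - (2)·-0.778 - (-1)·-2.000 - (-2)·1.000) / (7) = 0.937
  r = (3 - (4)·-0.778 - (-1)·0.937 - (2)·1.000) / (10) = 0.505
  s = (4 - (2)·-0.778 - (-2)·0.937 - (4)·0.505) / (-11) = -0.492
Iteration 2:
  p = (-3 - (-3)·0.937 - (-4)·0.505 - (-1)·-0.492) / (9) = 0.149
  q = (5 - (2)·0.149 - (-1)·0.505 - (-2)·-0.492) / (7) = 0.603
  r = (3 - (4)·0.149 - (-1)·0.603 - (2)·-0.492) / (10) = 0.399
  s = (4 - (2)·0.149 - (-2)·0.603 - (4)·0.399) / (-11) = -0.301

0.399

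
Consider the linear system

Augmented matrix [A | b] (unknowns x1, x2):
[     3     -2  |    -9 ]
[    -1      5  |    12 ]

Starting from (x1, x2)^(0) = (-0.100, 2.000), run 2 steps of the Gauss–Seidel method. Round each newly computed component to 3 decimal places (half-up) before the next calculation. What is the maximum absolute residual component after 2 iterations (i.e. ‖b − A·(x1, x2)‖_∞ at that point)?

0.018

Iteration 1:
  x1 = (-9 - (-2)·2.000) / (3) = -1.667
  x2 = (12 - (-1)·-1.667) / (5) = 2.067
Iteration 2:
  x1 = (-9 - (-2)·2.067) / (3) = -1.622
  x2 = (12 - (-1)·-1.622) / (5) = 2.076
Residual b − A·x = (0.018, -0.002); ∞-norm = 0.018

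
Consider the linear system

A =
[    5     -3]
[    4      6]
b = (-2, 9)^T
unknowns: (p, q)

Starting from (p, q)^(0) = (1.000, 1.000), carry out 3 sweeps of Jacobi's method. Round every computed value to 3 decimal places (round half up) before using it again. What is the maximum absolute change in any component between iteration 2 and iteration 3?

Iteration 1:
  p = (-2 - (-3)·1.000) / (5) = 0.200
  q = (9 - (4)·1.000) / (6) = 0.833
Iteration 2:
  p = (-2 - (-3)·0.833) / (5) = 0.100
  q = (9 - (4)·0.200) / (6) = 1.367
Iteration 3:
  p = (-2 - (-3)·1.367) / (5) = 0.420
  q = (9 - (4)·0.100) / (6) = 1.433
Change: (0.320, 0.066) → max |·| = 0.320

0.320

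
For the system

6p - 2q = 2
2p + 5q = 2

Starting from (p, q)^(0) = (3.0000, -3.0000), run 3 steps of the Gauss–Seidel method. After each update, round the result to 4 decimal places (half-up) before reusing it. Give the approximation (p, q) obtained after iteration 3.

(0.3926, 0.2430)

Iteration 1:
  p = (2 - (-2)·-3.0000) / (6) = -0.6667
  q = (2 - (2)·-0.6667) / (5) = 0.6667
Iteration 2:
  p = (2 - (-2)·0.6667) / (6) = 0.5556
  q = (2 - (2)·0.5556) / (5) = 0.1778
Iteration 3:
  p = (2 - (-2)·0.1778) / (6) = 0.3926
  q = (2 - (2)·0.3926) / (5) = 0.2430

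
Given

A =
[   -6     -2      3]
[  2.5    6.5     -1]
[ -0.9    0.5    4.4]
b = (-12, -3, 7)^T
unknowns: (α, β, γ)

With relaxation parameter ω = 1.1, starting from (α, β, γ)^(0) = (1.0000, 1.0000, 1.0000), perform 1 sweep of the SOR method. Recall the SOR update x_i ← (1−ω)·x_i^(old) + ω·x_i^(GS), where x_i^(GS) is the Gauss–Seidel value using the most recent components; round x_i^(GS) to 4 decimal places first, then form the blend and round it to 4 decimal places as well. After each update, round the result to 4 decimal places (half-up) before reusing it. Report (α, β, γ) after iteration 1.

Iteration 1:
  α: GS value = (-12 - (-2)·1.0000 - (3)·1.0000) / (-6) = 2.1667;  α ← (1−ω)·1.0000 + ω·2.1667 = 2.2834
  β: GS value = (-3 - (2.5)·2.2834 - (-1)·1.0000) / (6.5) = -1.1859;  β ← (1−ω)·1.0000 + ω·-1.1859 = -1.4045
  γ: GS value = (7 - (-0.9)·2.2834 - (0.5)·-1.4045) / (4.4) = 2.2176;  γ ← (1−ω)·1.0000 + ω·2.2176 = 2.3394

(2.2834, -1.4045, 2.3394)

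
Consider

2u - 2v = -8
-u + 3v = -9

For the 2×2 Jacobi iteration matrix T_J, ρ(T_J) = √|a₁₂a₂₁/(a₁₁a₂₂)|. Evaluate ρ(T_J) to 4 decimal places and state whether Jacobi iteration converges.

a₁₂a₂₁/(a₁₁a₂₂) = (-2)·(-1) / ((2)·(3)) = 0.333333
ρ = √|0.333333| = √0.333333 = 0.5774
ρ < 1, so Jacobi converges

0.5774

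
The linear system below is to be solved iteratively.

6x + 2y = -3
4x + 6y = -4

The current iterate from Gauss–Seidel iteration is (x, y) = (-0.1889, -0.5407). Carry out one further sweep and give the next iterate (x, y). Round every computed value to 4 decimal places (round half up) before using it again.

One sweep:
  x = (-3 - (2)·-0.5407) / (6) = -0.3198
  y = (-4 - (4)·-0.3198) / (6) = -0.4535

(-0.3198, -0.4535)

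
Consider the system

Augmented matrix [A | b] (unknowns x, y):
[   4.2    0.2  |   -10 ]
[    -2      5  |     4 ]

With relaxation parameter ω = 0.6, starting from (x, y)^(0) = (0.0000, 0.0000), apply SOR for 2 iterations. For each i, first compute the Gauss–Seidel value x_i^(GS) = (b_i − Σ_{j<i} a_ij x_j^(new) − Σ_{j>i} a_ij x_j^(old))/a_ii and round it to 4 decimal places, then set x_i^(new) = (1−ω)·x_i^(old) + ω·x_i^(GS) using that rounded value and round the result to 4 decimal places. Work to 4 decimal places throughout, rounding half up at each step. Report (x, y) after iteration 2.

Iteration 1:
  x: GS value = (-10 - (0.2)·0.0000) / (4.2) = -2.3810;  x ← (1−ω)·0.0000 + ω·-2.3810 = -1.4286
  y: GS value = (4 - (-2)·-1.4286) / (5) = 0.2286;  y ← (1−ω)·0.0000 + ω·0.2286 = 0.1372
Iteration 2:
  x: GS value = (-10 - (0.2)·0.1372) / (4.2) = -2.3875;  x ← (1−ω)·-1.4286 + ω·-2.3875 = -2.0039
  y: GS value = (4 - (-2)·-2.0039) / (5) = -0.0016;  y ← (1−ω)·0.1372 + ω·-0.0016 = 0.0539

(-2.0039, 0.0539)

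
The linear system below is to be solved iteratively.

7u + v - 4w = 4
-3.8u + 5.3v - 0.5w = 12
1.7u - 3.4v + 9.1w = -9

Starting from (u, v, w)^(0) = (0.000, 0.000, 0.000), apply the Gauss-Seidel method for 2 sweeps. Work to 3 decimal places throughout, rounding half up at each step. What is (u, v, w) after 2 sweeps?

(0.134, 2.351, -0.136)

Iteration 1:
  u = (4 - (1)·0.000 - (-4)·0.000) / (7) = 0.571
  v = (12 - (-3.8)·0.571 - (-0.5)·0.000) / (5.3) = 2.674
  w = (-9 - (1.7)·0.571 - (-3.4)·2.674) / (9.1) = -0.097
Iteration 2:
  u = (4 - (1)·2.674 - (-4)·-0.097) / (7) = 0.134
  v = (12 - (-3.8)·0.134 - (-0.5)·-0.097) / (5.3) = 2.351
  w = (-9 - (1.7)·0.134 - (-3.4)·2.351) / (9.1) = -0.136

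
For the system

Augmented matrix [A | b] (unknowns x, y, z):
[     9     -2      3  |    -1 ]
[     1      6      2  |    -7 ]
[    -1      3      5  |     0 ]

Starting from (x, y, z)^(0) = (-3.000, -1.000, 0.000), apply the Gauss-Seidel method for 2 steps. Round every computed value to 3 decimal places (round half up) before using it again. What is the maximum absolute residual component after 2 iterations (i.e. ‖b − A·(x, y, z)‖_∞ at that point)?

0.485

Iteration 1:
  x = (-1 - (-2)·-1.000 - (3)·0.000) / (9) = -0.333
  y = (-7 - (1)·-0.333 - (2)·0.000) / (6) = -1.111
  z = (0 - (-1)·-0.333 - (3)·-1.111) / (5) = 0.600
Iteration 2:
  x = (-1 - (-2)·-1.111 - (3)·0.600) / (9) = -0.558
  y = (-7 - (1)·-0.558 - (2)·0.600) / (6) = -1.274
  z = (0 - (-1)·-0.558 - (3)·-1.274) / (5) = 0.653
Residual b − A·x = (-0.485, -0.104, -0.001); ∞-norm = 0.485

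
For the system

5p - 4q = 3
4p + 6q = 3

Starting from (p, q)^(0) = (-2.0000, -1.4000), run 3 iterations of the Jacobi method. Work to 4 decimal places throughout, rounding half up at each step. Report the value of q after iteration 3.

Iteration 1:
  p = (3 - (-4)·-1.4000) / (5) = -0.5200
  q = (3 - (4)·-2.0000) / (6) = 1.8333
Iteration 2:
  p = (3 - (-4)·1.8333) / (5) = 2.0666
  q = (3 - (4)·-0.5200) / (6) = 0.8467
Iteration 3:
  p = (3 - (-4)·0.8467) / (5) = 1.2774
  q = (3 - (4)·2.0666) / (6) = -0.8777

-0.8777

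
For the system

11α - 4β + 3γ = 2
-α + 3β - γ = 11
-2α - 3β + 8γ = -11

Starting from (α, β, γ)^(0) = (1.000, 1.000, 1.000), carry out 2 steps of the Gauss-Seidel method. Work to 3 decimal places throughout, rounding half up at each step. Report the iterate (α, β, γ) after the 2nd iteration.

(1.608, 4.278, 0.631)

Iteration 1:
  α = (2 - (-4)·1.000 - (3)·1.000) / (11) = 0.273
  β = (11 - (-1)·0.273 - (-1)·1.000) / (3) = 4.091
  γ = (-11 - (-2)·0.273 - (-3)·4.091) / (8) = 0.227
Iteration 2:
  α = (2 - (-4)·4.091 - (3)·0.227) / (11) = 1.608
  β = (11 - (-1)·1.608 - (-1)·0.227) / (3) = 4.278
  γ = (-11 - (-2)·1.608 - (-3)·4.278) / (8) = 0.631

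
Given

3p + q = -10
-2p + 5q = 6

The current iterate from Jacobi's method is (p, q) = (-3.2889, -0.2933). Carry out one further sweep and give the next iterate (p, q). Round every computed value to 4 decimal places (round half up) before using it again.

One sweep:
  p = (-10 - (1)·-0.2933) / (3) = -3.2356
  q = (6 - (-2)·-3.2889) / (5) = -0.1156

(-3.2356, -0.1156)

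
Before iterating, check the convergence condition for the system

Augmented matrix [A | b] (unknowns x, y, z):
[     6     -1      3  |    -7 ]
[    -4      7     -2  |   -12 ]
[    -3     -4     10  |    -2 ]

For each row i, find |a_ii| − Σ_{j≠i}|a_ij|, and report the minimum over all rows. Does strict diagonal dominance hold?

1

row 1: |6| − (1+3) = 2
row 2: |7| − (4+2) = 1
row 3: |10| − (3+4) = 3
minimum over rows = 1 → strictly diagonally dominant (convergence guaranteed)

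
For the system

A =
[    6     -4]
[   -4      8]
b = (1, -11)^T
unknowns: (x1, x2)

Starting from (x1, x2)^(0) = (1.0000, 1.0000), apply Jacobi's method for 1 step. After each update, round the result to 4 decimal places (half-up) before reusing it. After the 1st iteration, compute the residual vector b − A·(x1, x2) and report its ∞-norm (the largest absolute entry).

Iteration 1:
  x1 = (1 - (-4)·1.0000) / (6) = 0.8333
  x2 = (-11 - (-4)·1.0000) / (8) = -0.8750
Residual b − A·x = (-7.4998, -0.6668); ∞-norm = 7.4998

7.4998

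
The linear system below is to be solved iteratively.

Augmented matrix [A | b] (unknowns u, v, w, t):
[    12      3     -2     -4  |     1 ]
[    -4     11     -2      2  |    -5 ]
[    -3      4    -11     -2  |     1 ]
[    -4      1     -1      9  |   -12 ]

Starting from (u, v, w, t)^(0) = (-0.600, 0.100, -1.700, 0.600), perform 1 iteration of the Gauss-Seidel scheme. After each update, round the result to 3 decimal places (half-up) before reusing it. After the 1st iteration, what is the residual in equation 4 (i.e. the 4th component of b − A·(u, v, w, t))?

Iteration 1:
  u = (1 - (3)·0.100 - (-2)·-1.700 - (-4)·0.600) / (12) = -0.025
  v = (-5 - (-4)·-0.025 - (-2)·-1.700 - (2)·0.600) / (11) = -0.882
  w = (1 - (-3)·-0.025 - (4)·-0.882 - (-2)·0.600) / (-11) = -0.514
  t = (-12 - (-4)·-0.025 - (1)·-0.882 - (-1)·-0.514) / (9) = -1.304
Residual b − A·x = (-2.298, 6.182, -3.809, 0.004)

0.004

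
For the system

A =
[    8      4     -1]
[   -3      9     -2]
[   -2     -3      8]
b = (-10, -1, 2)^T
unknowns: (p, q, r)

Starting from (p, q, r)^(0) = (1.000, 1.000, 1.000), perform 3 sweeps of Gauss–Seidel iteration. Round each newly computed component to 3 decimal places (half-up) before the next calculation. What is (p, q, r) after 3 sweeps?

(-1.008, -0.496, -0.188)

Iteration 1:
  p = (-10 - (4)·1.000 - (-1)·1.000) / (8) = -1.625
  q = (-1 - (-3)·-1.625 - (-2)·1.000) / (9) = -0.431
  r = (2 - (-2)·-1.625 - (-3)·-0.431) / (8) = -0.318
Iteration 2:
  p = (-10 - (4)·-0.431 - (-1)·-0.318) / (8) = -1.074
  q = (-1 - (-3)·-1.074 - (-2)·-0.318) / (9) = -0.540
  r = (2 - (-2)·-1.074 - (-3)·-0.540) / (8) = -0.221
Iteration 3:
  p = (-10 - (4)·-0.540 - (-1)·-0.221) / (8) = -1.008
  q = (-1 - (-3)·-1.008 - (-2)·-0.221) / (9) = -0.496
  r = (2 - (-2)·-1.008 - (-3)·-0.496) / (8) = -0.188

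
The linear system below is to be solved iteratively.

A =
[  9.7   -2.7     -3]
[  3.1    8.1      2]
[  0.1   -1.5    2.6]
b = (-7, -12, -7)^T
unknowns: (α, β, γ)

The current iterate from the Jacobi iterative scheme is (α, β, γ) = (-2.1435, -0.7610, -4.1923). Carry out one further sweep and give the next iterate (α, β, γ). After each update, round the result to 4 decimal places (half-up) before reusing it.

One sweep:
  α = (-7 - (-2.7)·-0.7610 - (-3)·-4.1923) / (9.7) = -2.2301
  β = (-12 - (3.1)·-2.1435 - (2)·-4.1923) / (8.1) = 0.3740
  γ = (-7 - (0.1)·-2.1435 - (-1.5)·-0.7610) / (2.6) = -3.0489

(-2.2301, 0.3740, -3.0489)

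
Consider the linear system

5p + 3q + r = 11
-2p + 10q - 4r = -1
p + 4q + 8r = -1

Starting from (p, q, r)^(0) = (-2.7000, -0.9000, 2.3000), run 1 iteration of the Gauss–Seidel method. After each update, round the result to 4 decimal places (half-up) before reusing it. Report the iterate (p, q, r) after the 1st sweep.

Iteration 1:
  p = (11 - (3)·-0.9000 - (1)·2.3000) / (5) = 2.2800
  q = (-1 - (-2)·2.2800 - (-4)·2.3000) / (10) = 1.2760
  r = (-1 - (1)·2.2800 - (4)·1.2760) / (8) = -1.0480

(2.2800, 1.2760, -1.0480)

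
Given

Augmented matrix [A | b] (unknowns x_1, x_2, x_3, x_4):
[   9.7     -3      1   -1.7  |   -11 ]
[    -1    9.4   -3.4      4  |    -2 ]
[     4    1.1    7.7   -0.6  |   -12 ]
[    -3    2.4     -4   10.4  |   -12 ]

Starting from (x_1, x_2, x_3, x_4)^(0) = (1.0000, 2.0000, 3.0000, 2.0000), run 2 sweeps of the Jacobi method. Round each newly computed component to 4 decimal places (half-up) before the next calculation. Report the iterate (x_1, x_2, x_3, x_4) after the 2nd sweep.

(-0.8973, -0.9881, -1.3438, -2.1693)

Iteration 1:
  x_1 = (-11 - (-3)·2.0000 - (1)·3.0000 - (-1.7)·2.0000) / (9.7) = -0.4742
  x_2 = (-2 - (-1)·1.0000 - (-3.4)·3.0000 - (4)·2.0000) / (9.4) = 0.1277
  x_3 = (-12 - (4)·1.0000 - (1.1)·2.0000 - (-0.6)·2.0000) / (7.7) = -2.2078
  x_4 = (-12 - (-3)·1.0000 - (2.4)·2.0000 - (-4)·3.0000) / (10.4) = -0.1731
Iteration 2:
  x_1 = (-11 - (-3)·0.1277 - (1)·-2.2078 - (-1.7)·-0.1731) / (9.7) = -0.8973
  x_2 = (-2 - (-1)·-0.4742 - (-3.4)·-2.2078 - (4)·-0.1731) / (9.4) = -0.9881
  x_3 = (-12 - (4)·-0.4742 - (1.1)·0.1277 - (-0.6)·-0.1731) / (7.7) = -1.3438
  x_4 = (-12 - (-3)·-0.4742 - (2.4)·0.1277 - (-4)·-2.2078) / (10.4) = -2.1693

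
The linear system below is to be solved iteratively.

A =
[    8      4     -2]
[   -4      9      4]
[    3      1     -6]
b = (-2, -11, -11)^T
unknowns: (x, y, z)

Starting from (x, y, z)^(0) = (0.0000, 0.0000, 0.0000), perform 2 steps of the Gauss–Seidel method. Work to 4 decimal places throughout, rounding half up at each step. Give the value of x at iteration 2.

0.7882

Iteration 1:
  x = (-2 - (4)·0.0000 - (-2)·0.0000) / (8) = -0.2500
  y = (-11 - (-4)·-0.2500 - (4)·0.0000) / (9) = -1.3333
  z = (-11 - (3)·-0.2500 - (1)·-1.3333) / (-6) = 1.4861
Iteration 2:
  x = (-2 - (4)·-1.3333 - (-2)·1.4861) / (8) = 0.7882
  y = (-11 - (-4)·0.7882 - (4)·1.4861) / (9) = -1.5324
  z = (-11 - (3)·0.7882 - (1)·-1.5324) / (-6) = 1.9720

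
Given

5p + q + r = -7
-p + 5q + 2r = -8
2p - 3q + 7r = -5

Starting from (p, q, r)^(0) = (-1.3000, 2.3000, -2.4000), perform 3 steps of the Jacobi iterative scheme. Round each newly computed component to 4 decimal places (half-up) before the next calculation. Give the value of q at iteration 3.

Iteration 1:
  p = (-7 - (1)·2.3000 - (1)·-2.4000) / (5) = -1.3800
  q = (-8 - (-1)·-1.3000 - (2)·-2.4000) / (5) = -0.9000
  r = (-5 - (2)·-1.3000 - (-3)·2.3000) / (7) = 0.6429
Iteration 2:
  p = (-7 - (1)·-0.9000 - (1)·0.6429) / (5) = -1.3486
  q = (-8 - (-1)·-1.3800 - (2)·0.6429) / (5) = -2.1332
  r = (-5 - (2)·-1.3800 - (-3)·-0.9000) / (7) = -0.7057
Iteration 3:
  p = (-7 - (1)·-2.1332 - (1)·-0.7057) / (5) = -0.8322
  q = (-8 - (-1)·-1.3486 - (2)·-0.7057) / (5) = -1.5874
  r = (-5 - (2)·-1.3486 - (-3)·-2.1332) / (7) = -1.2432

-1.5874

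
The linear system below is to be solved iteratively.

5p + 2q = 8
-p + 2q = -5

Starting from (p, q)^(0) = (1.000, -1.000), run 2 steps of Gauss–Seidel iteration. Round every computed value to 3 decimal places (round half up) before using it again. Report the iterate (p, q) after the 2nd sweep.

Iteration 1:
  p = (8 - (2)·-1.000) / (5) = 2.000
  q = (-5 - (-1)·2.000) / (2) = -1.500
Iteration 2:
  p = (8 - (2)·-1.500) / (5) = 2.200
  q = (-5 - (-1)·2.200) / (2) = -1.400

(2.200, -1.400)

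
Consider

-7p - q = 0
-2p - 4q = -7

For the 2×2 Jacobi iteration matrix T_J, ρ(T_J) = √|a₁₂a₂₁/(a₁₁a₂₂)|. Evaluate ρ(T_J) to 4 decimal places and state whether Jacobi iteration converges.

0.2673

a₁₂a₂₁/(a₁₁a₂₂) = (-1)·(-2) / ((-7)·(-4)) = 0.071429
ρ = √|0.071429| = √0.071429 = 0.2673
ρ < 1, so Jacobi converges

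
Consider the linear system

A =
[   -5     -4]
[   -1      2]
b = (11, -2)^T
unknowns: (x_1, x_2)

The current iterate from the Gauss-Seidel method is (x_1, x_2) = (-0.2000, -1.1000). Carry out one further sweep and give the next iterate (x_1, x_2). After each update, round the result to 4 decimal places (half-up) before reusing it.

One sweep:
  x_1 = (11 - (-4)·-1.1000) / (-5) = -1.3200
  x_2 = (-2 - (-1)·-1.3200) / (2) = -1.6600

(-1.3200, -1.6600)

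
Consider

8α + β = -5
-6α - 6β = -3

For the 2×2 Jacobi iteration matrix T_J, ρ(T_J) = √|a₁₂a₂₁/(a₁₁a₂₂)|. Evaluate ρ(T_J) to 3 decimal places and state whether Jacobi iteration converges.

0.354

a₁₂a₂₁/(a₁₁a₂₂) = (1)·(-6) / ((8)·(-6)) = 0.125000
ρ = √|0.125000| = √0.125000 = 0.354
ρ < 1, so Jacobi converges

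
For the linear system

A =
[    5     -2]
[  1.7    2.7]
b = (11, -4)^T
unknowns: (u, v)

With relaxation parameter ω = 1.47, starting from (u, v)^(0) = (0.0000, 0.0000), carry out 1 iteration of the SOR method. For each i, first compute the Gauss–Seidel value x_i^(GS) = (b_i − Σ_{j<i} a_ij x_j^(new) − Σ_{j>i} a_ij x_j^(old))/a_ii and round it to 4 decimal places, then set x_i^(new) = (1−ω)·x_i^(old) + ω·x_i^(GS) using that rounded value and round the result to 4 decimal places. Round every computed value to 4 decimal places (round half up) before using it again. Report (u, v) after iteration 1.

Iteration 1:
  u: GS value = (11 - (-2)·0.0000) / (5) = 2.2000;  u ← (1−ω)·0.0000 + ω·2.2000 = 3.2340
  v: GS value = (-4 - (1.7)·3.2340) / (2.7) = -3.5177;  v ← (1−ω)·0.0000 + ω·-3.5177 = -5.1710

(3.2340, -5.1710)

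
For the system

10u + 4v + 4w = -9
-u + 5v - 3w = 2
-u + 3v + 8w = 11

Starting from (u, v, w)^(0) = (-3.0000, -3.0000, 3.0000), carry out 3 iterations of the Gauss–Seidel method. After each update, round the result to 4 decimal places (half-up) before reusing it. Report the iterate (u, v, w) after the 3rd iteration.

Iteration 1:
  u = (-9 - (4)·-3.0000 - (4)·3.0000) / (10) = -0.9000
  v = (2 - (-1)·-0.9000 - (-3)·3.0000) / (5) = 2.0200
  w = (11 - (-1)·-0.9000 - (3)·2.0200) / (8) = 0.5050
Iteration 2:
  u = (-9 - (4)·2.0200 - (4)·0.5050) / (10) = -1.9100
  v = (2 - (-1)·-1.9100 - (-3)·0.5050) / (5) = 0.3210
  w = (11 - (-1)·-1.9100 - (3)·0.3210) / (8) = 1.0159
Iteration 3:
  u = (-9 - (4)·0.3210 - (4)·1.0159) / (10) = -1.4348
  v = (2 - (-1)·-1.4348 - (-3)·1.0159) / (5) = 0.7226
  w = (11 - (-1)·-1.4348 - (3)·0.7226) / (8) = 0.9247

(-1.4348, 0.7226, 0.9247)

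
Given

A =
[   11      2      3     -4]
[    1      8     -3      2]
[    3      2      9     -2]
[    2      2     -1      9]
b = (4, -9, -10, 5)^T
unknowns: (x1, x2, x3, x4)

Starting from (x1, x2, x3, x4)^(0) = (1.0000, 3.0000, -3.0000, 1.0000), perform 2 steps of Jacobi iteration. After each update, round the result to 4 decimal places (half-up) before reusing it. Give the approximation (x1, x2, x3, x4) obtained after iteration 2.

(1.1136, -1.7917, -1.0093, 0.7068)

Iteration 1:
  x1 = (4 - (2)·3.0000 - (3)·-3.0000 - (-4)·1.0000) / (11) = 1.0000
  x2 = (-9 - (1)·1.0000 - (-3)·-3.0000 - (2)·1.0000) / (8) = -2.6250
  x3 = (-10 - (3)·1.0000 - (2)·3.0000 - (-2)·1.0000) / (9) = -1.8889
  x4 = (5 - (2)·1.0000 - (2)·3.0000 - (-1)·-3.0000) / (9) = -0.6667
Iteration 2:
  x1 = (4 - (2)·-2.6250 - (3)·-1.8889 - (-4)·-0.6667) / (11) = 1.1136
  x2 = (-9 - (1)·1.0000 - (-3)·-1.8889 - (2)·-0.6667) / (8) = -1.7917
  x3 = (-10 - (3)·1.0000 - (2)·-2.6250 - (-2)·-0.6667) / (9) = -1.0093
  x4 = (5 - (2)·1.0000 - (2)·-2.6250 - (-1)·-1.8889) / (9) = 0.7068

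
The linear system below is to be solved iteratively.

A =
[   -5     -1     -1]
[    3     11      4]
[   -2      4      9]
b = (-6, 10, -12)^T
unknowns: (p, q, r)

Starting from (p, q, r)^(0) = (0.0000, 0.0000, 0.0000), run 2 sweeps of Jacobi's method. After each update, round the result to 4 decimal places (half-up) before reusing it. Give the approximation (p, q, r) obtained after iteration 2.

Iteration 1:
  p = (-6 - (-1)·0.0000 - (-1)·0.0000) / (-5) = 1.2000
  q = (10 - (3)·0.0000 - (4)·0.0000) / (11) = 0.9091
  r = (-12 - (-2)·0.0000 - (4)·0.0000) / (9) = -1.3333
Iteration 2:
  p = (-6 - (-1)·0.9091 - (-1)·-1.3333) / (-5) = 1.2848
  q = (10 - (3)·1.2000 - (4)·-1.3333) / (11) = 1.0667
  r = (-12 - (-2)·1.2000 - (4)·0.9091) / (9) = -1.4707

(1.2848, 1.0667, -1.4707)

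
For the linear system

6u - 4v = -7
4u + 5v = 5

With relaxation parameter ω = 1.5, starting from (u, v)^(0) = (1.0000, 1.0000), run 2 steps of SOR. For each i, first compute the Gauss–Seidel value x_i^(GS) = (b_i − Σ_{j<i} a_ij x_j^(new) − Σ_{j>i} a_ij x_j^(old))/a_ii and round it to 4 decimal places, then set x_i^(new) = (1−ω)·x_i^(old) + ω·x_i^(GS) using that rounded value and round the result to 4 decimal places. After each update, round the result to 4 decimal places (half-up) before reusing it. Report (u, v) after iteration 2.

(1.3750, -1.4000)

Iteration 1:
  u: GS value = (-7 - (-4)·1.0000) / (6) = -0.5000;  u ← (1−ω)·1.0000 + ω·-0.5000 = -1.2500
  v: GS value = (5 - (4)·-1.2500) / (5) = 2.0000;  v ← (1−ω)·1.0000 + ω·2.0000 = 2.5000
Iteration 2:
  u: GS value = (-7 - (-4)·2.5000) / (6) = 0.5000;  u ← (1−ω)·-1.2500 + ω·0.5000 = 1.3750
  v: GS value = (5 - (4)·1.3750) / (5) = -0.1000;  v ← (1−ω)·2.5000 + ω·-0.1000 = -1.4000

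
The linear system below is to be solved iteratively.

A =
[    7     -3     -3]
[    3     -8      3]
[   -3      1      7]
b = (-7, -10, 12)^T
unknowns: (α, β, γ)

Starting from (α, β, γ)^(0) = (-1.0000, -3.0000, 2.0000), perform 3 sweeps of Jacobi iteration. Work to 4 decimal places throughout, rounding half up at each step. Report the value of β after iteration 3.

1.7379

Iteration 1:
  α = (-7 - (-3)·-3.0000 - (-3)·2.0000) / (7) = -1.4286
  β = (-10 - (3)·-1.0000 - (3)·2.0000) / (-8) = 1.6250
  γ = (12 - (-3)·-1.0000 - (1)·-3.0000) / (7) = 1.7143
Iteration 2:
  α = (-7 - (-3)·1.6250 - (-3)·1.7143) / (7) = 0.4311
  β = (-10 - (3)·-1.4286 - (3)·1.7143) / (-8) = 1.3571
  γ = (12 - (-3)·-1.4286 - (1)·1.6250) / (7) = 0.8699
Iteration 3:
  α = (-7 - (-3)·1.3571 - (-3)·0.8699) / (7) = -0.0456
  β = (-10 - (3)·0.4311 - (3)·0.8699) / (-8) = 1.7379
  γ = (12 - (-3)·0.4311 - (1)·1.3571) / (7) = 1.7052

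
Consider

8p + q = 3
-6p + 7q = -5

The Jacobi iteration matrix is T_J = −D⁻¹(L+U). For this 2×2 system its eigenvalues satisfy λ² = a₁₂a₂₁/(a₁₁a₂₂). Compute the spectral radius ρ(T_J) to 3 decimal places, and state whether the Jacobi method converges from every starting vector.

a₁₂a₂₁/(a₁₁a₂₂) = (1)·(-6) / ((8)·(7)) = -0.107143
ρ = √|-0.107143| = √0.107143 = 0.327
ρ < 1, so Jacobi converges

0.327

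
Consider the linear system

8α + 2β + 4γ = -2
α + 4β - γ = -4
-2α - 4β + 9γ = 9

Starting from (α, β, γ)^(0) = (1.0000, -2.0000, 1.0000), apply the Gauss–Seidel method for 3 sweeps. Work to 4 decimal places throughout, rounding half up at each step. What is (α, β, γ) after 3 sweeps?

Iteration 1:
  α = (-2 - (2)·-2.0000 - (4)·1.0000) / (8) = -0.2500
  β = (-4 - (1)·-0.2500 - (-1)·1.0000) / (4) = -0.6875
  γ = (9 - (-2)·-0.2500 - (-4)·-0.6875) / (9) = 0.6389
Iteration 2:
  α = (-2 - (2)·-0.6875 - (4)·0.6389) / (8) = -0.3976
  β = (-4 - (1)·-0.3976 - (-1)·0.6389) / (4) = -0.7409
  γ = (9 - (-2)·-0.3976 - (-4)·-0.7409) / (9) = 0.5824
Iteration 3:
  α = (-2 - (2)·-0.7409 - (4)·0.5824) / (8) = -0.3560
  β = (-4 - (1)·-0.3560 - (-1)·0.5824) / (4) = -0.7654
  γ = (9 - (-2)·-0.3560 - (-4)·-0.7654) / (9) = 0.5807

(-0.3560, -0.7654, 0.5807)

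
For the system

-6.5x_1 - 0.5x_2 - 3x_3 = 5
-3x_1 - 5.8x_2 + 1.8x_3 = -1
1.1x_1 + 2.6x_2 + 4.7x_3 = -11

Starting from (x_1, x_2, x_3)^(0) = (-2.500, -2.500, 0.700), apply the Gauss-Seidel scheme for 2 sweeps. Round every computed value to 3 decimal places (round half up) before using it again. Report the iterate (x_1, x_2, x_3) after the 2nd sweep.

Iteration 1:
  x_1 = (5 - (-0.5)·-2.500 - (-3)·0.700) / (-6.5) = -0.900
  x_2 = (-1 - (-3)·-0.900 - (1.8)·0.700) / (-5.8) = 0.855
  x_3 = (-11 - (1.1)·-0.900 - (2.6)·0.855) / (4.7) = -2.603
Iteration 2:
  x_1 = (5 - (-0.5)·0.855 - (-3)·-2.603) / (-6.5) = 0.366
  x_2 = (-1 - (-3)·0.366 - (1.8)·-2.603) / (-5.8) = -0.825
  x_3 = (-11 - (1.1)·0.366 - (2.6)·-0.825) / (4.7) = -1.970

(0.366, -0.825, -1.970)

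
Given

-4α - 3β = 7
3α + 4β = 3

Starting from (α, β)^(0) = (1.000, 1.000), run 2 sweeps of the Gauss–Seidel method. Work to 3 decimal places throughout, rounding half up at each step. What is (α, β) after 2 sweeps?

(-3.719, 3.539)

Iteration 1:
  α = (7 - (-3)·1.000) / (-4) = -2.500
  β = (3 - (3)·-2.500) / (4) = 2.625
Iteration 2:
  α = (7 - (-3)·2.625) / (-4) = -3.719
  β = (3 - (3)·-3.719) / (4) = 3.539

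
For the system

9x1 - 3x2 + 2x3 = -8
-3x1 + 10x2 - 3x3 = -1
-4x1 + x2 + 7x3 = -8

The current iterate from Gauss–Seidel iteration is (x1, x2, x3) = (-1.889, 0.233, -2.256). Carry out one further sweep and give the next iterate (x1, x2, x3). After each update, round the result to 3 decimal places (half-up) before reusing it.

One sweep:
  x1 = (-8 - (-3)·0.233 - (2)·-2.256) / (9) = -0.310
  x2 = (-1 - (-3)·-0.310 - (-3)·-2.256) / (10) = -0.870
  x3 = (-8 - (-4)·-0.310 - (1)·-0.870) / (7) = -1.196

(-0.310, -0.870, -1.196)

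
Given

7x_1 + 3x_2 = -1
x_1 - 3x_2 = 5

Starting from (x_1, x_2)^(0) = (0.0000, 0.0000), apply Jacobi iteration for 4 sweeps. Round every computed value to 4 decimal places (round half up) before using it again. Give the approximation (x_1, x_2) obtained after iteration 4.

(0.4898, -1.4694)

Iteration 1:
  x_1 = (-1 - (3)·0.0000) / (7) = -0.1429
  x_2 = (5 - (1)·0.0000) / (-3) = -1.6667
Iteration 2:
  x_1 = (-1 - (3)·-1.6667) / (7) = 0.5714
  x_2 = (5 - (1)·-0.1429) / (-3) = -1.7143
Iteration 3:
  x_1 = (-1 - (3)·-1.7143) / (7) = 0.5918
  x_2 = (5 - (1)·0.5714) / (-3) = -1.4762
Iteration 4:
  x_1 = (-1 - (3)·-1.4762) / (7) = 0.4898
  x_2 = (5 - (1)·0.5918) / (-3) = -1.4694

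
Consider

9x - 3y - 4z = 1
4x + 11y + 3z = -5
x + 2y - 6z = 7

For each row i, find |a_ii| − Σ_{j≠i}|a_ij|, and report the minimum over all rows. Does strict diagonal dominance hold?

2

row 1: |9| − (3+4) = 2
row 2: |11| − (4+3) = 4
row 3: |-6| − (1+2) = 3
minimum over rows = 2 → strictly diagonally dominant (convergence guaranteed)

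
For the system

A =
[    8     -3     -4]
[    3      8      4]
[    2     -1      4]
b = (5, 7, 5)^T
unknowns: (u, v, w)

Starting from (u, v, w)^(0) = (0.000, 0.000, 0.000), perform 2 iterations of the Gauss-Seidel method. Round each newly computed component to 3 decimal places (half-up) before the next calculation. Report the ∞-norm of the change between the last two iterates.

Iteration 1:
  u = (5 - (-3)·0.000 - (-4)·0.000) / (8) = 0.625
  v = (7 - (3)·0.625 - (4)·0.000) / (8) = 0.641
  w = (5 - (2)·0.625 - (-1)·0.641) / (4) = 1.098
Iteration 2:
  u = (5 - (-3)·0.641 - (-4)·1.098) / (8) = 1.414
  v = (7 - (3)·1.414 - (4)·1.098) / (8) = -0.204
  w = (5 - (2)·1.414 - (-1)·-0.204) / (4) = 0.492
Change: (0.789, -0.845, -0.606) → max |·| = 0.845

0.845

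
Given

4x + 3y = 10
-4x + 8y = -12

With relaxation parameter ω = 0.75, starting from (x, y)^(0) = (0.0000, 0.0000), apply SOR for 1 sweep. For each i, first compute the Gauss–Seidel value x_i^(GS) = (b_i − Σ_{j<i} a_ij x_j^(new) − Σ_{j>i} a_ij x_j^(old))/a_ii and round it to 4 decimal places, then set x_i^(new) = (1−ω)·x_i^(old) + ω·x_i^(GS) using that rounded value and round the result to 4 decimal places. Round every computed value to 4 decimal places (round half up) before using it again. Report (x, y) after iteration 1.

Iteration 1:
  x: GS value = (10 - (3)·0.0000) / (4) = 2.5000;  x ← (1−ω)·0.0000 + ω·2.5000 = 1.8750
  y: GS value = (-12 - (-4)·1.8750) / (8) = -0.5625;  y ← (1−ω)·0.0000 + ω·-0.5625 = -0.4219

(1.8750, -0.4219)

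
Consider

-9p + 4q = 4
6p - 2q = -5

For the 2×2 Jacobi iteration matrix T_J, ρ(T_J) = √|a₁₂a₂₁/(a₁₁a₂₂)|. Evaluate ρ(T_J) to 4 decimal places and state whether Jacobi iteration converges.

1.1547

a₁₂a₂₁/(a₁₁a₂₂) = (4)·(6) / ((-9)·(-2)) = 1.333333
ρ = √|1.333333| = √1.333333 = 1.1547
ρ > 1, so Jacobi diverges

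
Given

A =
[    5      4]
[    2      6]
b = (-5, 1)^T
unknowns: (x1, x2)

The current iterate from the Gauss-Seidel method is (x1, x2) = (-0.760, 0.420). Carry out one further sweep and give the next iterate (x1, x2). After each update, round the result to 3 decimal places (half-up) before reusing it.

One sweep:
  x1 = (-5 - (4)·0.420) / (5) = -1.336
  x2 = (1 - (2)·-1.336) / (6) = 0.612

(-1.336, 0.612)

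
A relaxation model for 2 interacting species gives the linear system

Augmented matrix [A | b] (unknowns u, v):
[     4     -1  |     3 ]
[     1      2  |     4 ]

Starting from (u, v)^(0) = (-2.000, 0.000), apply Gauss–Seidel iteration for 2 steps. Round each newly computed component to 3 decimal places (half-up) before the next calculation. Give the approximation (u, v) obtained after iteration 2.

Iteration 1:
  u = (3 - (-1)·0.000) / (4) = 0.750
  v = (4 - (1)·0.750) / (2) = 1.625
Iteration 2:
  u = (3 - (-1)·1.625) / (4) = 1.156
  v = (4 - (1)·1.156) / (2) = 1.422

(1.156, 1.422)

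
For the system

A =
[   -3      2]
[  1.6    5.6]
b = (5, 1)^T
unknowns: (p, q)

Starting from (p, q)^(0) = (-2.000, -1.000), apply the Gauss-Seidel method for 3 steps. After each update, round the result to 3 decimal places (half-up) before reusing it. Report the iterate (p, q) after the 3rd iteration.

Iteration 1:
  p = (5 - (2)·-1.000) / (-3) = -2.333
  q = (1 - (1.6)·-2.333) / (5.6) = 0.845
Iteration 2:
  p = (5 - (2)·0.845) / (-3) = -1.103
  q = (1 - (1.6)·-1.103) / (5.6) = 0.494
Iteration 3:
  p = (5 - (2)·0.494) / (-3) = -1.337
  q = (1 - (1.6)·-1.337) / (5.6) = 0.561

(-1.337, 0.561)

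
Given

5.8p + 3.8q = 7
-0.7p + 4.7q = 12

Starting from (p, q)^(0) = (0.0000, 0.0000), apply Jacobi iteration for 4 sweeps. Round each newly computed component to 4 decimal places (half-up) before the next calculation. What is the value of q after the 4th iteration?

2.4663

Iteration 1:
  p = (7 - (3.8)·0.0000) / (5.8) = 1.2069
  q = (12 - (-0.7)·0.0000) / (4.7) = 2.5532
Iteration 2:
  p = (7 - (3.8)·2.5532) / (5.8) = -0.4659
  q = (12 - (-0.7)·1.2069) / (4.7) = 2.7329
Iteration 3:
  p = (7 - (3.8)·2.7329) / (5.8) = -0.5836
  q = (12 - (-0.7)·-0.4659) / (4.7) = 2.4838
Iteration 4:
  p = (7 - (3.8)·2.4838) / (5.8) = -0.4204
  q = (12 - (-0.7)·-0.5836) / (4.7) = 2.4663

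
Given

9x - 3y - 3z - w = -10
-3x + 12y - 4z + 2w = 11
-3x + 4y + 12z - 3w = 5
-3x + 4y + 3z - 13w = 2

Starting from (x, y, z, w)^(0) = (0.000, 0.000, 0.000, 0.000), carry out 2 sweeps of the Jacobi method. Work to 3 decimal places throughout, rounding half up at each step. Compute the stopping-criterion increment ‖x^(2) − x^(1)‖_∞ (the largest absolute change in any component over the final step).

Iteration 1:
  x = (-10 - (-3)·0.000 - (-3)·0.000 - (-1)·0.000) / (9) = -1.111
  y = (11 - (-3)·0.000 - (-4)·0.000 - (2)·0.000) / (12) = 0.917
  z = (5 - (-3)·0.000 - (4)·0.000 - (-3)·0.000) / (12) = 0.417
  w = (2 - (-3)·0.000 - (4)·0.000 - (3)·0.000) / (-13) = -0.154
Iteration 2:
  x = (-10 - (-3)·0.917 - (-3)·0.417 - (-1)·-0.154) / (9) = -0.684
  y = (11 - (-3)·-1.111 - (-4)·0.417 - (2)·-0.154) / (12) = 0.804
  z = (5 - (-3)·-1.111 - (4)·0.917 - (-3)·-0.154) / (12) = -0.205
  w = (2 - (-3)·-1.111 - (4)·0.917 - (3)·0.417) / (-13) = 0.481
Change: (0.427, -0.113, -0.622, 0.635) → max |·| = 0.635

0.635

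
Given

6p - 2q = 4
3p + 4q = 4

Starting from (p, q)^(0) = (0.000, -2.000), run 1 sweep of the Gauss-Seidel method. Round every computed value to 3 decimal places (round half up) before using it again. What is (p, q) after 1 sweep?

Iteration 1:
  p = (4 - (-2)·-2.000) / (6) = 0.000
  q = (4 - (3)·0.000) / (4) = 1.000

(0.000, 1.000)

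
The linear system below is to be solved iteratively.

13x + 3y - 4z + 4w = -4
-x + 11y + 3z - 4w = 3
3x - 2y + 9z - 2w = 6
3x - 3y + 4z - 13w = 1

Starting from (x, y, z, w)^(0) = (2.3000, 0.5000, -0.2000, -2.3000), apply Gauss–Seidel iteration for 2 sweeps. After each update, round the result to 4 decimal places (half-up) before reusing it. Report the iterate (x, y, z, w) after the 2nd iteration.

(-0.2276, 0.2882, 0.8241, 0.0576)

Iteration 1:
  x = (-4 - (3)·0.5000 - (-4)·-0.2000 - (4)·-2.3000) / (13) = 0.2231
  y = (3 - (-1)·0.2231 - (3)·-0.2000 - (-4)·-2.3000) / (11) = -0.4888
  z = (6 - (3)·0.2231 - (-2)·-0.4888 - (-2)·-2.3000) / (9) = -0.0274
  w = (1 - (3)·0.2231 - (-3)·-0.4888 - (4)·-0.0274) / (-13) = 0.0789
Iteration 2:
  x = (-4 - (3)·-0.4888 - (-4)·-0.0274 - (4)·0.0789) / (13) = -0.2276
  y = (3 - (-1)·-0.2276 - (3)·-0.0274 - (-4)·0.0789) / (11) = 0.2882
  z = (6 - (3)·-0.2276 - (-2)·0.2882 - (-2)·0.0789) / (9) = 0.8241
  w = (1 - (3)·-0.2276 - (-3)·0.2882 - (4)·0.8241) / (-13) = 0.0576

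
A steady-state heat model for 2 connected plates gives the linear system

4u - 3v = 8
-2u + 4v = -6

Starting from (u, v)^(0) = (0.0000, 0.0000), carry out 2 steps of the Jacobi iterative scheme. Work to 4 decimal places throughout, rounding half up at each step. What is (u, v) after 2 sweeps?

Iteration 1:
  u = (8 - (-3)·0.0000) / (4) = 2.0000
  v = (-6 - (-2)·0.0000) / (4) = -1.5000
Iteration 2:
  u = (8 - (-3)·-1.5000) / (4) = 0.8750
  v = (-6 - (-2)·2.0000) / (4) = -0.5000

(0.8750, -0.5000)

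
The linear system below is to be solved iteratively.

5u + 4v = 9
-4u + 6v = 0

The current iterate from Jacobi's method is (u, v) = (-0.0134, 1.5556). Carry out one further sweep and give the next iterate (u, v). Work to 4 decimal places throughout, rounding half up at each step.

One sweep:
  u = (9 - (4)·1.5556) / (5) = 0.5555
  v = (0 - (-4)·-0.0134) / (6) = -0.0089

(0.5555, -0.0089)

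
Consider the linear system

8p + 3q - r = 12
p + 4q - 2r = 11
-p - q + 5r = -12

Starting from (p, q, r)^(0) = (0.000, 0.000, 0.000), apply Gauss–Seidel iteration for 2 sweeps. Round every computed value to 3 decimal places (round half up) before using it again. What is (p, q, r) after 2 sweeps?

(0.406, 1.836, -1.952)

Iteration 1:
  p = (12 - (3)·0.000 - (-1)·0.000) / (8) = 1.500
  q = (11 - (1)·1.500 - (-2)·0.000) / (4) = 2.375
  r = (-12 - (-1)·1.500 - (-1)·2.375) / (5) = -1.625
Iteration 2:
  p = (12 - (3)·2.375 - (-1)·-1.625) / (8) = 0.406
  q = (11 - (1)·0.406 - (-2)·-1.625) / (4) = 1.836
  r = (-12 - (-1)·0.406 - (-1)·1.836) / (5) = -1.952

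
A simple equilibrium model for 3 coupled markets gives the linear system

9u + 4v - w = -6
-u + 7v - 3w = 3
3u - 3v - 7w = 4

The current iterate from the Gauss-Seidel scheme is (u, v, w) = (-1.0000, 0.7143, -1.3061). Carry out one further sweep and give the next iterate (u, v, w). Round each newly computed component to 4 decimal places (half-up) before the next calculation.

(-1.1293, -0.2925, -0.9301)

One sweep:
  u = (-6 - (4)·0.7143 - (-1)·-1.3061) / (9) = -1.1293
  v = (3 - (-1)·-1.1293 - (-3)·-1.3061) / (7) = -0.2925
  w = (4 - (3)·-1.1293 - (-3)·-0.2925) / (-7) = -0.9301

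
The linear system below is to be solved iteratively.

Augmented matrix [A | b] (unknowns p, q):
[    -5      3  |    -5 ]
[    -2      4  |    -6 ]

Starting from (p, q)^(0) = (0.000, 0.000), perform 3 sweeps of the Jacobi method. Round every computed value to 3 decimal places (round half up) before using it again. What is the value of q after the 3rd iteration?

-1.450

Iteration 1:
  p = (-5 - (3)·0.000) / (-5) = 1.000
  q = (-6 - (-2)·0.000) / (4) = -1.500
Iteration 2:
  p = (-5 - (3)·-1.500) / (-5) = 0.100
  q = (-6 - (-2)·1.000) / (4) = -1.000
Iteration 3:
  p = (-5 - (3)·-1.000) / (-5) = 0.400
  q = (-6 - (-2)·0.100) / (4) = -1.450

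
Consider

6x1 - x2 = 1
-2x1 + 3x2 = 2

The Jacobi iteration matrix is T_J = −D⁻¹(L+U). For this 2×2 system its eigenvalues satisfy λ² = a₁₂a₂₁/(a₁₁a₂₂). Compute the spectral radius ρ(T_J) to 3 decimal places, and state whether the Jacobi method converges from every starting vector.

0.333

a₁₂a₂₁/(a₁₁a₂₂) = (-1)·(-2) / ((6)·(3)) = 0.111111
ρ = √|0.111111| = √0.111111 = 0.333
ρ < 1, so Jacobi converges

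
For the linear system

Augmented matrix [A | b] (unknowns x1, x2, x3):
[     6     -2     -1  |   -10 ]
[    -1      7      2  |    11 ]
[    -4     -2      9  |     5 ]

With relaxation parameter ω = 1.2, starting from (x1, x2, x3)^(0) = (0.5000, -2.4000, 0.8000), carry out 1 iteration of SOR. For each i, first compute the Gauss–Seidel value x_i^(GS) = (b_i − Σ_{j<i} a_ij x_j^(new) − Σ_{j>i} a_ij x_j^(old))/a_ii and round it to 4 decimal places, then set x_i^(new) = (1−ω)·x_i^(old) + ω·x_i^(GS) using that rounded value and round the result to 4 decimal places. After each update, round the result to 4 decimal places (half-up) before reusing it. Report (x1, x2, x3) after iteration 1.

Iteration 1:
  x1: GS value = (-10 - (-2)·-2.4000 - (-1)·0.8000) / (6) = -2.3333;  x1 ← (1−ω)·0.5000 + ω·-2.3333 = -2.9000
  x2: GS value = (11 - (-1)·-2.9000 - (2)·0.8000) / (7) = 0.9286;  x2 ← (1−ω)·-2.4000 + ω·0.9286 = 1.5943
  x3: GS value = (5 - (-4)·-2.9000 - (-2)·1.5943) / (9) = -0.3790;  x3 ← (1−ω)·0.8000 + ω·-0.3790 = -0.6148

(-2.9000, 1.5943, -0.6148)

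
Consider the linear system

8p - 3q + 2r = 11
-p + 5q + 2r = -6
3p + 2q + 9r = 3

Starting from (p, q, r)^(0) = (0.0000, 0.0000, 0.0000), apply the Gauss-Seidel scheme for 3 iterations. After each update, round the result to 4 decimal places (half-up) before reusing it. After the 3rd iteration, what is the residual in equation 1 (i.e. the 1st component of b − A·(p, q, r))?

-0.3040

Iteration 1:
  p = (11 - (-3)·0.0000 - (2)·0.0000) / (8) = 1.3750
  q = (-6 - (-1)·1.3750 - (2)·0.0000) / (5) = -0.9250
  r = (3 - (3)·1.3750 - (2)·-0.9250) / (9) = 0.0806
Iteration 2:
  p = (11 - (-3)·-0.9250 - (2)·0.0806) / (8) = 1.0080
  q = (-6 - (-1)·1.0080 - (2)·0.0806) / (5) = -1.0306
  r = (3 - (3)·1.0080 - (2)·-1.0306) / (9) = 0.2264
Iteration 3:
  p = (11 - (-3)·-1.0306 - (2)·0.2264) / (8) = 0.9319
  q = (-6 - (-1)·0.9319 - (2)·0.2264) / (5) = -1.1042
  r = (3 - (3)·0.9319 - (2)·-1.1042) / (9) = 0.2681
Residual b − A·x = (-0.3040, -0.0833, -0.0002)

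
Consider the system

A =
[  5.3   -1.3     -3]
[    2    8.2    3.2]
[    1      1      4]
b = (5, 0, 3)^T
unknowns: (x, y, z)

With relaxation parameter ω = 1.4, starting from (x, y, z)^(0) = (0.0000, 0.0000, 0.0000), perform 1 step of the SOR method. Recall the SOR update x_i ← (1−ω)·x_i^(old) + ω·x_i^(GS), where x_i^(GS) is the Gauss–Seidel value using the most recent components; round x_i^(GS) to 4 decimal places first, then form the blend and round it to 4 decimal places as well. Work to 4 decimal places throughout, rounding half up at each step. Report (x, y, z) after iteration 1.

Iteration 1:
  x: GS value = (5 - (-1.3)·0.0000 - (-3)·0.0000) / (5.3) = 0.9434;  x ← (1−ω)·0.0000 + ω·0.9434 = 1.3208
  y: GS value = (0 - (2)·1.3208 - (3.2)·0.0000) / (8.2) = -0.3221;  y ← (1−ω)·0.0000 + ω·-0.3221 = -0.4509
  z: GS value = (3 - (1)·1.3208 - (1)·-0.4509) / (4) = 0.5325;  z ← (1−ω)·0.0000 + ω·0.5325 = 0.7455

(1.3208, -0.4509, 0.7455)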